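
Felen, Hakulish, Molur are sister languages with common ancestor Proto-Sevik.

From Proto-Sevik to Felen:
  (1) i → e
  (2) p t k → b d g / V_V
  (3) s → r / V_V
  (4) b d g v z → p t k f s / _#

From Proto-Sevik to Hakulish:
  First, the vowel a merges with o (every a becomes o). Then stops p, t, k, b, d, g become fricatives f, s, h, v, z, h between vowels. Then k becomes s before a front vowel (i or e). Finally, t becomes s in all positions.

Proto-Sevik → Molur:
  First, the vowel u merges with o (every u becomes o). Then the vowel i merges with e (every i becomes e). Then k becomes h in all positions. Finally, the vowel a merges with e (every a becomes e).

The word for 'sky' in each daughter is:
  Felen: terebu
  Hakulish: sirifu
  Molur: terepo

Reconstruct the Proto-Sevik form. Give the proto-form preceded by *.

Position 4: Felen has e, Hakulish has i, Molur has e. Hakulish preserves i here (none of its changes turn any other segment into i), so the proto-segment is *i.
Position 6: Felen has u, Hakulish has u, Molur has o. Felen preserves u here (none of its changes turn any other segment into u), so the proto-segment is *u.
Continuing position by position gives *tiripu; check it forward:
Felen: start from *tiripu.
  rule 1 (vowel merger): tiripu → terepu
  rule 2 (intervocalic voicing): terepu → terebu
  rule 3: no change — terebu
  rule 4: no change — terebu
  ⇒ Felen terebu
Hakulish: *tiripu
  tiripu (rule 1 does not apply)
  tiripu → tirifu   [intervocalic lenition]
  tirifu (rule 3 does not apply)
  tirifu → sirifu   [unconditioned shift]
  giving Hakulish sirifu.
Molur: *tiripu
  tiripu → tiripo   [vowel merger]
  tiripo → terepo   [vowel merger]
  terepo (rule 3 does not apply)
  terepo (rule 4 does not apply)
  giving Molur terepo.
Only *tiripu yields all of Felen terebu, Hakulish sirifu, Molur terepo.

*tiripu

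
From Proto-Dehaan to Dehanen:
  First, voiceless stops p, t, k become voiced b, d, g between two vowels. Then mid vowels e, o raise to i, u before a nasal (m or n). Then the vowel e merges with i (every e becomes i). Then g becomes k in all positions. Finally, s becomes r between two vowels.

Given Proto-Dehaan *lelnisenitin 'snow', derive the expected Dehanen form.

Dehanen: *lelnisenitin > lelnisenidin > lelnisinidin > lilnisinidin > lilnirinidin  (by intervocalic voicing, pre-nasal raising, vowel merger, rhotacism)

lilnirinidin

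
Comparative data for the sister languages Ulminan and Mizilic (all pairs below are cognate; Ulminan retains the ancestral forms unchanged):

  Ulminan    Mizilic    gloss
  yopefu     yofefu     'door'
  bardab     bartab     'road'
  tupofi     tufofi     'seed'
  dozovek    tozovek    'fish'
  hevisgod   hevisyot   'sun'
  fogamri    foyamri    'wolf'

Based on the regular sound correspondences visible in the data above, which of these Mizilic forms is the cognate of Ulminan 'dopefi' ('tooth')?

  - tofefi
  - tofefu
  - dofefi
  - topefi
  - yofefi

dozovek ~ tozovek — Ulminan d corresponds to Mizilic t word-initially before a back vowel.
yopefu ~ yofefu — Ulminan p corresponds to Mizilic f between vowels (before a front vowel).
Applying these to Ulminan 'dopefi':
  dopefi → topefi   (d→t word-initially before a back vowel)
  topefi → tofefi   (p→f between vowels (before a front vowel))
So the Mizilic cognate is 'tofefi'.

tofefi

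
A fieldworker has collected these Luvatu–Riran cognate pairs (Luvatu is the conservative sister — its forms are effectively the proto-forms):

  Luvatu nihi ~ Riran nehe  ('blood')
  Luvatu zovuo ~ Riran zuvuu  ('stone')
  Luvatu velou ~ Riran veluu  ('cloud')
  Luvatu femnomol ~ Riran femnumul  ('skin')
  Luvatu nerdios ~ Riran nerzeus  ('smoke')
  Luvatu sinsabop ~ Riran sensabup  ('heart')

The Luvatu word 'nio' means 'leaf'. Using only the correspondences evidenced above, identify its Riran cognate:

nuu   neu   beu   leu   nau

nerdios ~ nerzeus — Luvatu i corresponds to Riran e after a consonant, before a back vowel.
zovuo ~ zuvuu — Luvatu o corresponds to Riran u word-finally.
Applying these to Luvatu 'nio':
  nio → neo   (i→e after a consonant, before a back vowel)
  neo → neu   (o→u word-finally)
So the Riran cognate is 'neu'.

neu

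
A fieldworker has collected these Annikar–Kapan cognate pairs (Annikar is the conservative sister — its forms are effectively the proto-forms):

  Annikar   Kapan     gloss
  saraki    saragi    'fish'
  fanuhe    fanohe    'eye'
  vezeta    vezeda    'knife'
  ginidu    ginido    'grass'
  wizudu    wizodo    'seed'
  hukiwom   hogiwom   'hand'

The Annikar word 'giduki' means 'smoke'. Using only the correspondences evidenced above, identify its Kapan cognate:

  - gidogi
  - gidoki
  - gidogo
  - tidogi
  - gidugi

fanuhe ~ fanohe, wizudu ~ wizodo — Annikar u corresponds to Kapan o after a consonant, before a consonant other than r, m, n, p, b, f, v.
saraki ~ saragi, hukiwom ~ hogiwom — Annikar k corresponds to Kapan g between vowels (before a front vowel).
Applying these to Annikar 'giduki':
  giduki → gidoki   (u→o after a consonant, before a consonant other than r, m, n, p, b, f, v)
  gidoki → gidogi   (k→g between vowels (before a front vowel))
So the Kapan cognate is 'gidogi'.

gidogi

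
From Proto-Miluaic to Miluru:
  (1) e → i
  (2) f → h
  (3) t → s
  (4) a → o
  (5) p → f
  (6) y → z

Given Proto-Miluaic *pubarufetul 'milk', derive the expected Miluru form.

fuboruhisul

Miluru: start from *pubarufetul.
  rule 1 (vowel merger): pubarufetul → pubarufitul
  rule 2 (unconditioned shift): pubarufitul → pubaruhitul
  rule 3 (unconditioned shift): pubaruhitul → pubaruhisul
  rule 4 (vowel merger): pubaruhisul → puboruhisul
  rule 5 (unconditioned shift): puboruhisul → fuboruhisul
  rule 6: no change — fuboruhisul
  ⇒ Miluru fuboruhisul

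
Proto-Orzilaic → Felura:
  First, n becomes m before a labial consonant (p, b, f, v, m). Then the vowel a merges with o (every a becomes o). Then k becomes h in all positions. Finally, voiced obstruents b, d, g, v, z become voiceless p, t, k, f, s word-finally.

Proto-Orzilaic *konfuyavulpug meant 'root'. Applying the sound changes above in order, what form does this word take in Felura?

Felura: start from *konfuyavulpug.
  rule 1 (nasal place assimilation): konfuyavulpug → komfuyavulpug
  rule 2 (vowel merger): komfuyavulpug → komfuyovulpug
  rule 3 (unconditioned shift): komfuyovulpug → homfuyovulpug
  rule 4 (final devoicing): homfuyovulpug → homfuyovulpuk
  ⇒ Felura homfuyovulpuk

homfuyovulpuk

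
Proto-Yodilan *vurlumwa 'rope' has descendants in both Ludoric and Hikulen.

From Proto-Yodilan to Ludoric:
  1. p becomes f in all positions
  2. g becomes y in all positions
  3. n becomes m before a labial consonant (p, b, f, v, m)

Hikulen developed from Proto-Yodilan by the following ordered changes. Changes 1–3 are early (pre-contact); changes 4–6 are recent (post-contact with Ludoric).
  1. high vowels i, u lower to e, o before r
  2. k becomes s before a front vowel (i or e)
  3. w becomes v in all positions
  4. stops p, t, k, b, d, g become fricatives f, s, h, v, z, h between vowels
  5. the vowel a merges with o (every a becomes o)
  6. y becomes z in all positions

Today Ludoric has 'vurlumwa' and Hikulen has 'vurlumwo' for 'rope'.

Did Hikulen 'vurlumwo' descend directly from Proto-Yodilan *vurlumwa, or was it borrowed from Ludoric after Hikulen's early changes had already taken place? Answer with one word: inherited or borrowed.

If inherited, *vurlumwa would pass through all of Hikulen's changes:
Hikulen: *vurlumwa
  vurlumwa → vorlumwa   [pre-rhotic lowering]
  vorlumwa (rule 2 does not apply)
  vorlumwa → vorlumva   [unconditioned shift]
  vorlumva (rule 4 does not apply)
  vorlumva → vorlumvo   [vowel merger]
  vorlumvo (rule 6 does not apply)
  giving Hikulen vorlumvo.
If borrowed from Ludoric 'vurlumwa' after the early changes, it would undergo only the recent ones:
  rule 4 (intervocalic lenition): no change (vurlumwa)
  rule 5 (vowel merger): vurlumwa → vurlumwo
  rule 6 (unconditioned shift): no change (vurlumwo)
  ⇒ as a loan: vurlumwo
Hikulen 'vurlumwo' matches the loan outcome 'vurlumwo', not the inherited 'vorlumvo' — it skipped the early Hikulen changes, so it was borrowed from Ludoric.

borrowed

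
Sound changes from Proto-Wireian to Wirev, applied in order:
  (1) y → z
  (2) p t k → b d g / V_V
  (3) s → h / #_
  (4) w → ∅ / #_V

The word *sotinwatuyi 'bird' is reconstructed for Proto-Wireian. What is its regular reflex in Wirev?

Wirev: *sotinwatuyi
  sotinwatuyi → sotinwatuzi   [unconditioned shift]
  sotinwatuzi → sodinwaduzi   [intervocalic voicing]
  sodinwaduzi → hodinwaduzi   [debuccalisation]
  hodinwaduzi (rule 4 does not apply)
  giving Wirev hodinwaduzi.

hodinwaduzi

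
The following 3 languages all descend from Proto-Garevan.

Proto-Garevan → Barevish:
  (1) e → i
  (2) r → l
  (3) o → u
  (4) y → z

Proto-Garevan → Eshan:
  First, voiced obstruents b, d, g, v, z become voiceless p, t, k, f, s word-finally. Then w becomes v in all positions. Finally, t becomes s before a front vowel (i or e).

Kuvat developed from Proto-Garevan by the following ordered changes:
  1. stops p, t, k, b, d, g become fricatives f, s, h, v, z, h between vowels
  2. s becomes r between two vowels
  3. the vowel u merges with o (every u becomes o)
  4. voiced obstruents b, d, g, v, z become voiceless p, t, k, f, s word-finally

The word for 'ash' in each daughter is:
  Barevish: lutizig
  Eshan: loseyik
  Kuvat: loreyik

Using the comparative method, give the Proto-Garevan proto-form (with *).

Position 5: Barevish has z, Eshan has y, Kuvat has y. Eshan preserves y here (none of its changes turn any other segment into y), so the proto-segment is *y.
Position 7: Barevish has g, Eshan has k, Kuvat has k. Barevish preserves g here (none of its changes turn any other segment into g), so the proto-segment is *g.
Verify the candidate proto-form against each daughter:
Barevish: *loteyig
  loteyig → lotiyig   [vowel merger]
  lotiyig (rule 2 does not apply)
  lotiyig → lutiyig   [vowel merger]
  lutiyig → lutizig   [unconditioned shift]
  giving Barevish lutizig.
Eshan: *loteyig > loteyik > loseyik  (by final devoicing, palatalisation)
Kuvat: *loteyig
  loteyig → loseyig   [intervocalic lenition]
  loseyig → loreyig   [rhotacism]
  loreyig (rule 3 does not apply)
  loreyig → loreyik   [final devoicing]
  giving Kuvat loreyik.
*loteyig is the unique common source.

*loteyig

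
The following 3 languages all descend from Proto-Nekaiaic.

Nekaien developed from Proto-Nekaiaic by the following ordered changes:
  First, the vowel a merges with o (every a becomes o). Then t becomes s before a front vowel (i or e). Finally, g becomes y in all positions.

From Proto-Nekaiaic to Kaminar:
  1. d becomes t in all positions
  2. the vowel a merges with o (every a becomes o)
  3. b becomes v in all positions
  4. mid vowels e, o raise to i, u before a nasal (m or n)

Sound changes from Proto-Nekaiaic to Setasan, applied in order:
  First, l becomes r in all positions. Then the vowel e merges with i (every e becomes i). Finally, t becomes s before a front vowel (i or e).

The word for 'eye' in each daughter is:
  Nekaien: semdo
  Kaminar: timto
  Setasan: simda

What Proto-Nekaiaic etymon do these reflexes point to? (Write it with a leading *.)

Position 1: Nekaien has s, Kaminar has t, Setasan has s. Taking the neighbouring segments as reconstructed: Nekaien s could go back to *t or *s; Kaminar t could go back to *t or *d; Setasan s could go back to *t or *s — the one source consistent with every daughter is *t.
Position 2: Nekaien has e, Kaminar has i, Setasan has i. Nekaien preserves e here (none of its changes turn any other segment into e), so the proto-segment is *e.
Position 4: Nekaien has d, Kaminar has t, Setasan has d. Nekaien preserves d here (none of its changes turn any other segment into d), so the proto-segment is *d.
Continuing position by position gives *temda; check it forward:
Nekaien: start from *temda.
  rule 1 (vowel merger): temda → temdo
  rule 2 (palatalisation): temdo → semdo
  rule 3: no change — semdo
  ⇒ Nekaien semdo
Kaminar: *temda
  temda → temta   [unconditioned shift]
  temta → temto   [vowel merger]
  temto (rule 3 does not apply)
  temto → timto   [pre-nasal raising]
  giving Kaminar timto.
Setasan: *temda > timda > simda  (by vowel merger, palatalisation)
No other proto-form is consistent with every reflex, so the reconstruction is *temda.

*temda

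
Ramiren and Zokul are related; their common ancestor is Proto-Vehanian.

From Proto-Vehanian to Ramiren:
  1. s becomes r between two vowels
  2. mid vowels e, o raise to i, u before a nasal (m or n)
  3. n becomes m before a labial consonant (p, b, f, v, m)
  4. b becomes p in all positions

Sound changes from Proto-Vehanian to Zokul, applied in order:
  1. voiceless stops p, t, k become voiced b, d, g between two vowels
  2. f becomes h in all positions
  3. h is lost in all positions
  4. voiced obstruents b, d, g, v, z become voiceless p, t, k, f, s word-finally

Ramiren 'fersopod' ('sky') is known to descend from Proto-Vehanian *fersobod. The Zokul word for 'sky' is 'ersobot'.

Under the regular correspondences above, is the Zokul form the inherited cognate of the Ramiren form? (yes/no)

yes

Derive the expected Zokul reflex of *fersobod:
Zokul: start from *fersobod.
  rule 1: no change — fersobod
  rule 2 (unconditioned shift): fersobod → hersobod
  rule 3 (h-loss): hersobod → ersobod
  rule 4 (final devoicing): ersobod → ersobot
  ⇒ Zokul ersobot
Zokul 'ersobot' matches the regular reflex exactly, so the pair is cognate.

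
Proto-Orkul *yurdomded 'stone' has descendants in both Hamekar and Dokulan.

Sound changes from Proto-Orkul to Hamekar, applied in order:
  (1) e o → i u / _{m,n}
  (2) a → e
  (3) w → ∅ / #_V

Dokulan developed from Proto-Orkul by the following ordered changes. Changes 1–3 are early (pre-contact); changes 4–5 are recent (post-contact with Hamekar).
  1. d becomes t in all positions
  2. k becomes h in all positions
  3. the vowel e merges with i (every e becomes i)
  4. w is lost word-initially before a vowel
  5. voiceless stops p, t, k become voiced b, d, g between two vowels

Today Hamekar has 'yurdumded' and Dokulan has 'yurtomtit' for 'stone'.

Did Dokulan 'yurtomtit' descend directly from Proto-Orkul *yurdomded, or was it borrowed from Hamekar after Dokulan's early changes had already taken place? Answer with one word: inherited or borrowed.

inherited

If inherited, *yurdomded would pass through all of Dokulan's changes:
Dokulan: *yurdomded > yurtomtet > yurtomtit  (by unconditioned shift, vowel merger)
If borrowed from Hamekar 'yurdumded' after the early changes, it would undergo only the recent ones:
  rule 4 (glide loss): no change (yurdumded)
  rule 5 (intervocalic voicing): no change (yurdumded)
  ⇒ as a loan: yurdumded
Dokulan 'yurtomtit' matches the inherited outcome exactly, so it is an inherited cognate, not a loan.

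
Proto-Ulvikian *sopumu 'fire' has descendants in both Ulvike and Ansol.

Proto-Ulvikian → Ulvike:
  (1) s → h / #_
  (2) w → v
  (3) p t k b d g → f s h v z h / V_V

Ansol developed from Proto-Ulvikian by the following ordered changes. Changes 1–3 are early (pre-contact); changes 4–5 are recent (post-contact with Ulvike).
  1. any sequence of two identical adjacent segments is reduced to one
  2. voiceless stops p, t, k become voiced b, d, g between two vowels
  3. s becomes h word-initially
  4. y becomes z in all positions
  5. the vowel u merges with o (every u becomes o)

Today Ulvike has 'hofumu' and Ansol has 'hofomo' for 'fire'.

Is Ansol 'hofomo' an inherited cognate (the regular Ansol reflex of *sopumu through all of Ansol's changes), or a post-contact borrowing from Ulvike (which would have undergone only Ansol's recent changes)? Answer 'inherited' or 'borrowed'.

borrowed

If inherited, *sopumu would pass through all of Ansol's changes:
Ansol: *sopumu
  sopumu (rule 1 does not apply)
  sopumu → sobumu   [intervocalic voicing]
  sobumu → hobumu   [debuccalisation]
  hobumu (rule 4 does not apply)
  hobumu → hobomo   [vowel merger]
  giving Ansol hobomo.
If borrowed from Ulvike 'hofumu' after the early changes, it would undergo only the recent ones:
  rule 4 (unconditioned shift): no change (hofumu)
  rule 5 (vowel merger): hofumu → hofomo
  ⇒ as a loan: hofomo
Ansol 'hofomo' matches the loan outcome 'hofomo', not the inherited 'hobomo' — it skipped the early Ansol changes, so it was borrowed from Ulvike.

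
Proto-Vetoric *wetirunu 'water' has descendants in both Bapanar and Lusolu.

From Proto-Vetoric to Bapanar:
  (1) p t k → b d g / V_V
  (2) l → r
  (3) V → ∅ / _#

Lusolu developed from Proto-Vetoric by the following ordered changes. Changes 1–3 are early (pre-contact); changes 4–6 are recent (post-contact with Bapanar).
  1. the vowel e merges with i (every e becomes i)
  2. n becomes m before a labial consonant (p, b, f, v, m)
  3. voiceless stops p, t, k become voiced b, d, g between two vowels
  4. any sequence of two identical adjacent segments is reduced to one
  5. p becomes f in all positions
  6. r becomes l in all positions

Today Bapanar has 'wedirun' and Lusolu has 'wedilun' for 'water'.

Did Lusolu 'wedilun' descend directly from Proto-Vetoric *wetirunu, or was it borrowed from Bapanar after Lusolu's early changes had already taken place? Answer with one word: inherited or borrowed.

borrowed

If inherited, *wetirunu would pass through all of Lusolu's changes:
Lusolu: *wetirunu
  wetirunu → witirunu   [vowel merger]
  witirunu (rule 2 does not apply)
  witirunu → widirunu   [intervocalic voicing]
  widirunu (rule 4 does not apply)
  widirunu (rule 5 does not apply)
  widirunu → widilunu   [unconditioned shift]
  giving Lusolu widilunu.
If borrowed from Bapanar 'wedirun' after the early changes, it would undergo only the recent ones:
  rule 4 (degemination): no change (wedirun)
  rule 5 (unconditioned shift): no change (wedirun)
  rule 6 (unconditioned shift): wedirun → wedilun
  ⇒ as a loan: wedilun
Lusolu 'wedilun' matches the loan outcome 'wedilun', not the inherited 'widilunu' — it skipped the early Lusolu changes, so it was borrowed from Bapanar.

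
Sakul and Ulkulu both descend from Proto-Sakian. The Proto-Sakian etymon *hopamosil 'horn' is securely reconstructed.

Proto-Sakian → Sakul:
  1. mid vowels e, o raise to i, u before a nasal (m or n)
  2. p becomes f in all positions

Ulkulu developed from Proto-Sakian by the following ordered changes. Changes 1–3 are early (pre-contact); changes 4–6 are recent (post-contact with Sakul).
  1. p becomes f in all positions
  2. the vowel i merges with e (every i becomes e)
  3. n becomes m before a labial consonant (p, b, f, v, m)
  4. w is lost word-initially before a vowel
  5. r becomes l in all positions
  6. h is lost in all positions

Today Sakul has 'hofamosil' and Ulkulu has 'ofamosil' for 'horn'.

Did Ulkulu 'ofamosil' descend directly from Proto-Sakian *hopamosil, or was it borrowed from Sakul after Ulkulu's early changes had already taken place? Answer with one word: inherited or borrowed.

If inherited, *hopamosil would pass through all of Ulkulu's changes:
Ulkulu: *hopamosil
  hopamosil → hofamosil   [unconditioned shift]
  hofamosil → hofamosel   [vowel merger]
  hofamosel (rule 3 does not apply)
  hofamosel (rule 4 does not apply)
  hofamosel (rule 5 does not apply)
  hofamosel → ofamosel   [h-loss]
  giving Ulkulu ofamosel.
If borrowed from Sakul 'hofamosil' after the early changes, it would undergo only the recent ones:
  rule 4 (glide loss): no change (hofamosil)
  rule 5 (unconditioned shift): no change (hofamosil)
  rule 6 (h-loss): hofamosil → ofamosil
  ⇒ as a loan: ofamosil
Ulkulu 'ofamosil' matches the loan outcome 'ofamosil', not the inherited 'ofamosel' — it skipped the early Ulkulu changes, so it was borrowed from Sakul.

borrowed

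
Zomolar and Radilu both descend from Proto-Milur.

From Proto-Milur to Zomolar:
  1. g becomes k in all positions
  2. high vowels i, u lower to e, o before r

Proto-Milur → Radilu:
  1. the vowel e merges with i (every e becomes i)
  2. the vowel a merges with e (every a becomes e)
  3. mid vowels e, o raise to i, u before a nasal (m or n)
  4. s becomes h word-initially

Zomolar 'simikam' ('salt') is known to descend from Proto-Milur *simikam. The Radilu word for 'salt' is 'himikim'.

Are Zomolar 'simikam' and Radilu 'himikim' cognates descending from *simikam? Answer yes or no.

Derive the expected Radilu reflex of *simikam:
Radilu: start from *simikam.
  rule 1: no change — simikam
  rule 2 (vowel merger): simikam → simikem
  rule 3 (pre-nasal raising): simikem → simikim
  rule 4 (debuccalisation): simikim → himikim
  ⇒ Radilu himikim
Radilu 'himikim' matches the regular reflex exactly, so the pair is cognate.

yes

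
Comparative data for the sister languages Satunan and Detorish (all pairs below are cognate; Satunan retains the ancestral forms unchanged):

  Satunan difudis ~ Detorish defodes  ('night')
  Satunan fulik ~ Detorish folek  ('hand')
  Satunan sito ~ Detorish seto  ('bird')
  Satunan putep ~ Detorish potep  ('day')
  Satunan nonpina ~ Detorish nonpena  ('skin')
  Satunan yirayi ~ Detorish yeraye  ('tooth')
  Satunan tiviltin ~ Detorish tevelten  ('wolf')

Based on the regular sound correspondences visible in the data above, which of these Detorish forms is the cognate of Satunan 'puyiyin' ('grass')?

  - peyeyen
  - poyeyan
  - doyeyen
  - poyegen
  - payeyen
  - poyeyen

difudis ~ defodes, fulik ~ folek — Satunan u corresponds to Detorish o after a consonant, before a consonant other than r, m, n, p, b, f, v.
difudis ~ defodes, fulik ~ folek — Satunan i corresponds to Detorish e after a consonant, before a consonant other than r, m, n, p, b, f, v.
nonpina ~ nonpena, tiviltin ~ tevelten — Satunan i corresponds to Detorish e after a consonant, before a nasal.
Applying these to Satunan 'puyiyin':
  puyiyin → poyiyin   (u→o after a consonant, before a consonant other than r, m, n, p, b, f, v)
  poyiyin → poyeyin   (i→e after a consonant, before a consonant other than r, m, n, p, b, f, v)
  poyeyin → poyeyen   (i→e after a consonant, before a nasal)
So the Detorish cognate is 'poyeyen'.

poyeyen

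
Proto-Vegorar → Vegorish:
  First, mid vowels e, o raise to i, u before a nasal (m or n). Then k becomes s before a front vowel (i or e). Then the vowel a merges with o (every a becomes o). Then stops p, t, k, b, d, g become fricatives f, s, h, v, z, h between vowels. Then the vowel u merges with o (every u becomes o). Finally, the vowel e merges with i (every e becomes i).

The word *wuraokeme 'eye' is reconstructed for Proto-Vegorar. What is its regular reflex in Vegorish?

Vegorish: *wuraokeme > wuraokime > wuraosime > wuroosime > woroosime > woroosimi  (by pre-nasal raising, palatalisation, vowel merger, vowel merger, vowel merger)

woroosimi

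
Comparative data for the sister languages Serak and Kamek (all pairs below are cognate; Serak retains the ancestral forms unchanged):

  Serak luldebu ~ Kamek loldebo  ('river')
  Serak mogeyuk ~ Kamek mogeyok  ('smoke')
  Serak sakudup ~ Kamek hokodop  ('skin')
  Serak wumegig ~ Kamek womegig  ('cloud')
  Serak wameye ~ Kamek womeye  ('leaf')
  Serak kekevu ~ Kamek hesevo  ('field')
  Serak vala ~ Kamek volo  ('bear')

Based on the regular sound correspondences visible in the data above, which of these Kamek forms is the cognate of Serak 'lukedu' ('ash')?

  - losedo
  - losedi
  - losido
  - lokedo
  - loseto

luldebu ~ loldebo, mogeyuk ~ mogeyok — Serak u corresponds to Kamek o after a consonant, before a consonant other than r, m, n, p, b, f, v.
kekevu ~ hesevo — Serak k corresponds to Kamek s between vowels (before a front vowel).
luldebu ~ loldebo, kekevu ~ hesevo — Serak u corresponds to Kamek o word-finally.
Applying these to Serak 'lukedu':
  lukedu → lokedu   (u→o after a consonant, before a consonant other than r, m, n, p, b, f, v)
  lokedu → losedu   (k→s between vowels (before a front vowel))
  losedu → losedo   (u→o word-finally)
So the Kamek cognate is 'losedo'.

losedo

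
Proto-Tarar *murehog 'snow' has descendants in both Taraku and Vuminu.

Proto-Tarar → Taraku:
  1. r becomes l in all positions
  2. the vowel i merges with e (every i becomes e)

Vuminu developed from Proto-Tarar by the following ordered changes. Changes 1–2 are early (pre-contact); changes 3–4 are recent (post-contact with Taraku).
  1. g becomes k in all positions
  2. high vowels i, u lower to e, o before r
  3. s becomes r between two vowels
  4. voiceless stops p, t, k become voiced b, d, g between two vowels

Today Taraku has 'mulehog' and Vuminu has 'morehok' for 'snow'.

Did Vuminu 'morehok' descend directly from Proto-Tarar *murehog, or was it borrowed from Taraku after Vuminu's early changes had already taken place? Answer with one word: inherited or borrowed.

inherited

If inherited, *murehog would pass through all of Vuminu's changes:
Vuminu: *murehog
  murehog → murehok   [unconditioned shift]
  murehok → morehok   [pre-rhotic lowering]
  morehok (rule 3 does not apply)
  morehok (rule 4 does not apply)
  giving Vuminu morehok.
If borrowed from Taraku 'mulehog' after the early changes, it would undergo only the recent ones:
  rule 3 (rhotacism): no change (mulehog)
  rule 4 (intervocalic voicing): no change (mulehog)
  ⇒ as a loan: mulehog
Vuminu 'morehok' matches the inherited outcome exactly, so it is an inherited cognate, not a loan.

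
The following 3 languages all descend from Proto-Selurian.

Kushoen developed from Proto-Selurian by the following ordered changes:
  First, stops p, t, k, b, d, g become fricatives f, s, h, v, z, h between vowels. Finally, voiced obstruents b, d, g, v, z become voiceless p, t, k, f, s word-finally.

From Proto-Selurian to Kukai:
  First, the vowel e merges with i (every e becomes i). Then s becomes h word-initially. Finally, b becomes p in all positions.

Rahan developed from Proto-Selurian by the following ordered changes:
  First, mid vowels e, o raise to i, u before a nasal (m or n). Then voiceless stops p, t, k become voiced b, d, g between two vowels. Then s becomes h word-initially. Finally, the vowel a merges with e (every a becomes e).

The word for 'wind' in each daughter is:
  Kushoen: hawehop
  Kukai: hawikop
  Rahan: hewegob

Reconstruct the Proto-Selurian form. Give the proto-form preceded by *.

Position 4: Kushoen has e, Kukai has i, Rahan has e. Kushoen preserves e here (none of its changes turn any other segment into e), so the proto-segment is *e.
Position 5: Kushoen has h, Kukai has k, Rahan has g. Kukai preserves k here (none of its changes turn any other segment into k), so the proto-segment is *k.
Verify the candidate proto-form against each daughter:
Kushoen: *hawekob > hawehob > hawehop  (by intervocalic lenition, final devoicing)
Kukai: *hawekob
  hawekob → hawikob   [vowel merger]
  hawikob (rule 2 does not apply)
  hawikob → hawikop   [unconditioned shift]
  giving Kukai hawikop.
Rahan: *hawekob
  hawekob (rule 1 does not apply)
  hawekob → hawegob   [intervocalic voicing]
  hawegob (rule 3 does not apply)
  hawegob → hewegob   [vowel merger]
  giving Rahan hewegob.
No other proto-form is consistent with every reflex, so the reconstruction is *hawekob.

*hawekob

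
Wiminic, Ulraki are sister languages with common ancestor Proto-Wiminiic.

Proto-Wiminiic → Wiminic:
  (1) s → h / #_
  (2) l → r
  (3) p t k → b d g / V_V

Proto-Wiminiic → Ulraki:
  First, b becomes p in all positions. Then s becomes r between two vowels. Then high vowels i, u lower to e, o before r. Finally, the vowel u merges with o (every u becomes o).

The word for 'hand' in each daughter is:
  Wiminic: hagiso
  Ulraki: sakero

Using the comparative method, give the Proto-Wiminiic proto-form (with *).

Position 3: Wiminic has g, Ulraki has k. Ulraki preserves k here (none of its changes turn any other segment into k), so the proto-segment is *k.
Position 5: Wiminic has s, Ulraki has r. Wiminic preserves s here (none of its changes turn any other segment into s), so the proto-segment is *s.
This points to *sakiso. Verify forward in each daughter:
Wiminic: *sakiso
  sakiso → hakiso   [debuccalisation]
  hakiso (rule 2 does not apply)
  hakiso → hagiso   [intervocalic voicing]
  giving Wiminic hagiso.
Ulraki: *sakiso > sakiro > sakero  (by rhotacism, pre-rhotic lowering)
Only *sakiso yields all of Wiminic hagiso, Ulraki sakero.

*sakiso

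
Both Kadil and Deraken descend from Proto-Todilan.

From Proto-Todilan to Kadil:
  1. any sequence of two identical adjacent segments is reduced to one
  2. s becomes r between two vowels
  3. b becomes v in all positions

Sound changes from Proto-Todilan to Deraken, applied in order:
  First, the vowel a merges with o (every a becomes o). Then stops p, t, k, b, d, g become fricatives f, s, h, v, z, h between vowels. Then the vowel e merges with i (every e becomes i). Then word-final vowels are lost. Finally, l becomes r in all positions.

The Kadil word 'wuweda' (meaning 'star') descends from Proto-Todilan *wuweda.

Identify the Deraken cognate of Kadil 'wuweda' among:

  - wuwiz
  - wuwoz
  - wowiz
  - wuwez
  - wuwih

wuwiz

Deraken: *wuweda > wuwedo > wuwezo > wuwizo > wuwiz  (by vowel merger, intervocalic lenition, vowel merger, apocope)
Among the options, 'wuwiz' alone shows every Deraken change applied in order.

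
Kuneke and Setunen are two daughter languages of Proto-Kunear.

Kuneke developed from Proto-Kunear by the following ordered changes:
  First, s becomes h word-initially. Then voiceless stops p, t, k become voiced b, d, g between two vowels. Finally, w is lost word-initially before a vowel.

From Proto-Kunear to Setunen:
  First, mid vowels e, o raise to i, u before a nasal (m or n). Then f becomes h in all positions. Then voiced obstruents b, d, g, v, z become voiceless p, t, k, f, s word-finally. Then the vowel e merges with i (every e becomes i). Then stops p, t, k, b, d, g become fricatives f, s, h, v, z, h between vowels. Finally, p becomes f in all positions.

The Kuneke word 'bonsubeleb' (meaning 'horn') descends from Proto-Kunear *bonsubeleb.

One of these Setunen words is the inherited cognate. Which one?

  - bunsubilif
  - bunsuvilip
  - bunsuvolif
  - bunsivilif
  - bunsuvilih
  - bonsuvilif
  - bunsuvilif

bunsuvilif

Setunen: start from *bonsubeleb.
  rule 1 (pre-nasal raising): bonsubeleb → bunsubeleb
  rule 2: no change — bunsubeleb
  rule 3 (final devoicing): bunsubeleb → bunsubelep
  rule 4 (vowel merger): bunsubelep → bunsubilip
  rule 5 (intervocalic lenition): bunsubilip → bunsuvilip
  rule 6 (unconditioned shift): bunsuvilip → bunsuvilif
  ⇒ Setunen bunsuvilif
The other candidates each miss or misapply at least one Setunen change.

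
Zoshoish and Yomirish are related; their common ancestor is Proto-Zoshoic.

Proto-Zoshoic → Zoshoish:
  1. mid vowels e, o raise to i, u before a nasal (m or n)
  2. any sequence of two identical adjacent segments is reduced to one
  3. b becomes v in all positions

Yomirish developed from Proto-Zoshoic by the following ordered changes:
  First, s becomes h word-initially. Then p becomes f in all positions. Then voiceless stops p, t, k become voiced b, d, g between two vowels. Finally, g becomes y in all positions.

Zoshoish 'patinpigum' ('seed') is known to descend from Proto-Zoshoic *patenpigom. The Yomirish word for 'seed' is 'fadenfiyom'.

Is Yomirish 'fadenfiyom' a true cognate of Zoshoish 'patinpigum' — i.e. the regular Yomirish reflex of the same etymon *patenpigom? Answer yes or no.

yes

Derive the expected Yomirish reflex of *patenpigom:
Yomirish: *patenpigom > fatenfigom > fadenfigom > fadenfiyom  (by unconditioned shift, intervocalic voicing, unconditioned shift)
Yomirish 'fadenfiyom' matches the regular reflex exactly, so the pair is cognate.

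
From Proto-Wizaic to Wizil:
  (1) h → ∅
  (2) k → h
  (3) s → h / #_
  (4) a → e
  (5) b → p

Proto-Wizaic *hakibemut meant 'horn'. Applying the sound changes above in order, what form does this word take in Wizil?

ehipemut

Wizil: *hakibemut > akibemut > ahibemut > ehibemut > ehipemut  (by h-loss, unconditioned shift, vowel merger, unconditioned shift)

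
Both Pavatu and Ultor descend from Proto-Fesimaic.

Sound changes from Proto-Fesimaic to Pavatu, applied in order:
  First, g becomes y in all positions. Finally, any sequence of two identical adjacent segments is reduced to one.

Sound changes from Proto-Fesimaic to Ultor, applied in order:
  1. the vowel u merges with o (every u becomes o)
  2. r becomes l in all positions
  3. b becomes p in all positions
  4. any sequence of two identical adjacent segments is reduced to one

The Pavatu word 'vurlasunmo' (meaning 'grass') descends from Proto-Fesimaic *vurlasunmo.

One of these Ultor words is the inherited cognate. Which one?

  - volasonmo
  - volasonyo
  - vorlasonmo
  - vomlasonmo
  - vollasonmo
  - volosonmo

volasonmo

Ultor: *vurlasunmo > vorlasonmo > vollasonmo > volasonmo  (by vowel merger, unconditioned shift, degemination)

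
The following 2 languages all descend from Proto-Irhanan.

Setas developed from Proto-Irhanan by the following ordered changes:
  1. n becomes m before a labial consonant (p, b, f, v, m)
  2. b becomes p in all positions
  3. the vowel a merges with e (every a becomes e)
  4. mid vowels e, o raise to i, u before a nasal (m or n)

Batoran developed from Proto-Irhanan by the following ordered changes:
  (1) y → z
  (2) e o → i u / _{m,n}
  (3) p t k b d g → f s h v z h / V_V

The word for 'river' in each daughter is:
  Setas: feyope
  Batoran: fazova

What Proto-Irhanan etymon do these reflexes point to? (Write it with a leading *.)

Position 3: Setas has y, Batoran has z. Setas preserves y here (none of its changes turn any other segment into y), so the proto-segment is *y.
Position 2: Setas has e, Batoran has a. Batoran preserves a here (none of its changes turn any other segment into a), so the proto-segment is *a.
Position 6: Setas has e, Batoran has a. Batoran preserves a here (none of its changes turn any other segment into a), so the proto-segment is *a.
This points to *fayoba. Verify forward in each daughter:
Setas: *fayoba > fayopa > feyope  (by unconditioned shift, vowel merger)
Batoran: *fayoba > fazoba > fazova  (by unconditioned shift, intervocalic lenition)
No other proto-form is consistent with every reflex, so the reconstruction is *fayoba.

*fayoba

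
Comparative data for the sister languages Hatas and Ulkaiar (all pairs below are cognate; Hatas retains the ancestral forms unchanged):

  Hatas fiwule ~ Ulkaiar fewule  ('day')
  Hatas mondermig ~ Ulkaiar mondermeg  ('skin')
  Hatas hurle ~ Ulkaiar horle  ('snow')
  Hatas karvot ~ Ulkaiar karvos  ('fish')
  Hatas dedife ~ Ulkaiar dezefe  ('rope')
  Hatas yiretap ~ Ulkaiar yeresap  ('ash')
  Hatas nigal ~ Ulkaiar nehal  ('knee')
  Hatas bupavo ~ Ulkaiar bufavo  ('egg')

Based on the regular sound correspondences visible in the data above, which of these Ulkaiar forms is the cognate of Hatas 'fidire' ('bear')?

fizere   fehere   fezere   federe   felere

fiwule ~ fewule, mondermig ~ mondermeg — Hatas i corresponds to Ulkaiar e after a consonant, before a consonant other than r, m, n, p, b, f, v.
dedife ~ dezefe — Hatas d corresponds to Ulkaiar z between vowels (before a front vowel).
yiretap ~ yeresap — Hatas i corresponds to Ulkaiar e after a consonant, before r.
Applying these to Hatas 'fidire':
  fidire → fedire   (i→e after a consonant, before a consonant other than r, m, n, p, b, f, v)
  fedire → fezire   (d→z between vowels (before a front vowel))
  fezire → fezere   (i→e after a consonant, before r)
So the Ulkaiar cognate is 'fezere'.

fezere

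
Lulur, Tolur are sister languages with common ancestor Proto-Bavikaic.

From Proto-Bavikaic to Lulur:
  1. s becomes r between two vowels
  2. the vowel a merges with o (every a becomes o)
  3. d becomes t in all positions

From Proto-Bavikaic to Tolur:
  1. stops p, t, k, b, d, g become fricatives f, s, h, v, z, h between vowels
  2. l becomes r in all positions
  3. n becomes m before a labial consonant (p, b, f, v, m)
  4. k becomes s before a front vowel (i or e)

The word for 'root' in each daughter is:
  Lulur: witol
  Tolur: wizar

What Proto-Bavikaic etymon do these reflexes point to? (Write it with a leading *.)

*widal

Position 4: Lulur has o, Tolur has a. Tolur preserves a here (none of its changes turn any other segment into a), so the proto-segment is *a.
Position 3: Lulur has t, Tolur has z. Taking the neighbouring segments as reconstructed: Lulur t could go back to *t or *d; Tolur z could go back to *d or *z — the one source consistent with every daughter is *d.
Verify the candidate proto-form against each daughter:
Lulur: *widal
  widal (rule 1 does not apply)
  widal → widol   [vowel merger]
  widol → witol   [unconditioned shift]
  giving Lulur witol.
Tolur: start from *widal.
  rule 1 (intervocalic lenition): widal → wizal
  rule 2 (unconditioned shift): wizal → wizar
  rule 3: no change — wizar
  rule 4: no change — wizar
  ⇒ Tolur wizar
No other proto-form is consistent with every reflex, so the reconstruction is *widal.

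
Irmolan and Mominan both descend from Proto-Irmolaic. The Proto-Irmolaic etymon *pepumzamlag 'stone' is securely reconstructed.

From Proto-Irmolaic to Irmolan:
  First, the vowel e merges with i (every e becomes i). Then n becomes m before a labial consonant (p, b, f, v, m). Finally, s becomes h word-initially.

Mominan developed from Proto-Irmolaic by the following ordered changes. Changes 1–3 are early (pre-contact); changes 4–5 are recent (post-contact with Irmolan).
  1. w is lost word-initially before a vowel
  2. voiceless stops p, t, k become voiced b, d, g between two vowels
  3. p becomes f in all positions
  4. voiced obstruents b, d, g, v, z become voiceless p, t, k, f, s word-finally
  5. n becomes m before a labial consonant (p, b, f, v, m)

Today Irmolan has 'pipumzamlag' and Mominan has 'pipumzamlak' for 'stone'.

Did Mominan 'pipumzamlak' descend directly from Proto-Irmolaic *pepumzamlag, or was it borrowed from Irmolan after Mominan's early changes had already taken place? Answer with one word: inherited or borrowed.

If inherited, *pepumzamlag would pass through all of Mominan's changes:
Mominan: start from *pepumzamlag.
  rule 1: no change — pepumzamlag
  rule 2 (intervocalic voicing): pepumzamlag → pebumzamlag
  rule 3 (unconditioned shift): pebumzamlag → febumzamlag
  rule 4 (final devoicing): febumzamlag → febumzamlak
  rule 5: no change — febumzamlak
  ⇒ Mominan febumzamlak
If borrowed from Irmolan 'pipumzamlag' after the early changes, it would undergo only the recent ones:
  rule 4 (final devoicing): pipumzamlag → pipumzamlak
  rule 5 (nasal place assimilation): no change (pipumzamlak)
  ⇒ as a loan: pipumzamlak
Mominan 'pipumzamlak' matches the loan outcome 'pipumzamlak', not the inherited 'febumzamlak' — it skipped the early Mominan changes, so it was borrowed from Irmolan.

borrowed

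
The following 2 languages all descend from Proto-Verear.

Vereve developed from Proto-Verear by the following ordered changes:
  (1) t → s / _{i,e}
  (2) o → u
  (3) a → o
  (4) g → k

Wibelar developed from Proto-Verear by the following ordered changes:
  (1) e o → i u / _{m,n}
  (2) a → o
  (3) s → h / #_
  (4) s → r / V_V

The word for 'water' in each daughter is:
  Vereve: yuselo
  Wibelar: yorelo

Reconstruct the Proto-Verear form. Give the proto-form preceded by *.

Position 6: Vereve has o, Wibelar has o. In Vereve, o can only continue *a, so the proto-segment is *a.
Position 2: Vereve has u, Wibelar has o. Taking the neighbouring segments as reconstructed: Vereve u could go back to *o or *u; Wibelar o could go back to *a or *o — the one source consistent with every daughter is *o.
Continuing position by position gives *yosela; check it forward:
Vereve: start from *yosela.
  rule 1: no change — yosela
  rule 2 (vowel merger): yosela → yusela
  rule 3 (vowel merger): yusela → yuselo
  rule 4: no change — yuselo
  ⇒ Vereve yuselo
Wibelar: start from *yosela.
  rule 1: no change — yosela
  rule 2 (vowel merger): yosela → yoselo
  rule 3: no change — yoselo
  rule 4 (rhotacism): yoselo → yorelo
  ⇒ Wibelar yorelo
No other proto-form is consistent with every reflex, so the reconstruction is *yosela.

*yosela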